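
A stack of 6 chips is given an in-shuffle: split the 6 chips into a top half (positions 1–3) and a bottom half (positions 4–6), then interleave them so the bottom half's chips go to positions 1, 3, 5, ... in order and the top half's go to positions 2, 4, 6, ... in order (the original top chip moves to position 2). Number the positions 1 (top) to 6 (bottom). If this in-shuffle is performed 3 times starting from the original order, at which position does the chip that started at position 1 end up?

Track the chip's position through each in-shuffle:
1 → 2 → 4 → 1

1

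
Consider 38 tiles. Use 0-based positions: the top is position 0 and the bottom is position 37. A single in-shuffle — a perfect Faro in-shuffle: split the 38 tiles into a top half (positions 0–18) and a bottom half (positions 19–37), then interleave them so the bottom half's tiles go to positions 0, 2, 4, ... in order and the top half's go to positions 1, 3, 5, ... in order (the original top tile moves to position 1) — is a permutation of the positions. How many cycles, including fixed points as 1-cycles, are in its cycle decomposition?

Trace each unvisited position around until it returns:
(0 1 3 7 15 31 ... len 12) (2 5 11 23 8 17 ... len 12) (6 13 27 16 33 28 ... len 12) (12 25)
4 cycles in total.

4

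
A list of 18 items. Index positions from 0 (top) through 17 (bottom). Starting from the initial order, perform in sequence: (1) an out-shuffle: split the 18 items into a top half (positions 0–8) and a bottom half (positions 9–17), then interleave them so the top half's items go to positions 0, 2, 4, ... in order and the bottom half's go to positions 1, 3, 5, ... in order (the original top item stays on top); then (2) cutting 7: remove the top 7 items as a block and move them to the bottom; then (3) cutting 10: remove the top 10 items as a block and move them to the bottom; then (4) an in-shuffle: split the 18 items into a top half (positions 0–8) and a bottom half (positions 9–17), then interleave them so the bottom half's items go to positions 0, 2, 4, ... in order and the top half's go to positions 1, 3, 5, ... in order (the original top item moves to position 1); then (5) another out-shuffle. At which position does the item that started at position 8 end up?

15

Track the item from position 8 forward through each operation:
  after op 1 (out-shuffle): 8 → 16
  after op 2 (cut 7): 16 → 9
  after op 3 (cut 10): 9 → 17
  after op 4 (in-shuffle): 17 → 16
  after op 5 (out-shuffle): 16 → 15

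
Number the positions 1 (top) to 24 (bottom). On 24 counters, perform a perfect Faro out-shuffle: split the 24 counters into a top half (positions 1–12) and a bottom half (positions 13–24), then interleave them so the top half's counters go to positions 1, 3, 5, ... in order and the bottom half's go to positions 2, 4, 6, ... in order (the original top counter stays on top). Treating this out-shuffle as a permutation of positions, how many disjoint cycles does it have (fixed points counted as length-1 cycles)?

Trace each unvisited position around until it returns:
(1) (2 3 5 9 17 10 ... len 11) (6 11 21 18 12 23 ... len 11) (24)
4 cycles in total.

4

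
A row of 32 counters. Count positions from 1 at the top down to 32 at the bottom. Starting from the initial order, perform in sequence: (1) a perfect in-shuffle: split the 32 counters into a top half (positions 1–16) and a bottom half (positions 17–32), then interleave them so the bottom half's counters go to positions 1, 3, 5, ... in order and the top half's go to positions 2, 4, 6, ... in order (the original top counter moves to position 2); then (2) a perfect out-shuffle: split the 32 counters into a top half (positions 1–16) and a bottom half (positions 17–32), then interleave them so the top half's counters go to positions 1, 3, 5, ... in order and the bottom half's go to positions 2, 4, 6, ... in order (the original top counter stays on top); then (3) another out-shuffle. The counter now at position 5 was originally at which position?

1

Undo the operations in reverse order, starting from position 5:
  undo op 3 (out-shuffle, from top half): 5 ← 3
  undo op 2 (out-shuffle, from top half): 3 ← 2
  undo op 1 (in-shuffle, from top half): 2 ← 1
So the counter at position 5 came from original position 1.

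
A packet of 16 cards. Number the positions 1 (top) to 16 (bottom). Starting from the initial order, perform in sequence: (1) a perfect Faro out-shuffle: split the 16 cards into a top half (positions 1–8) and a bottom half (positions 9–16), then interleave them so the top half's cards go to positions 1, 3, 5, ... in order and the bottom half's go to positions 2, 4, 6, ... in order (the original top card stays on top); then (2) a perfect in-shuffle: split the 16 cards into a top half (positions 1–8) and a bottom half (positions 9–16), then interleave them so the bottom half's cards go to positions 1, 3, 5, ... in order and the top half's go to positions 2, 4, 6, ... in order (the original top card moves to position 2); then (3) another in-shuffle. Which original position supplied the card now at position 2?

5

Undo the operations in reverse order, starting from position 2:
  undo op 3 (in-shuffle, from top half): 2 ← 1
  undo op 2 (in-shuffle, from bottom half): 1 ← 9
  undo op 1 (out-shuffle, from top half): 9 ← 5
So the card at position 2 came from original position 5.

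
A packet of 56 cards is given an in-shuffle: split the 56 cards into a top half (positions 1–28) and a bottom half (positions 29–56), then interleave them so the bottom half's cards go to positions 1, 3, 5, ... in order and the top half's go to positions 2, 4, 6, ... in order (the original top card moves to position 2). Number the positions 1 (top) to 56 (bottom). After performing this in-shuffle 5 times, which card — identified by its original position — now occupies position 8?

Work backwards from position 8, undoing one in-shuffle at a time:
8 ← 4 ← 2 ← 1 ← 29 ← 43
So the card now at position 8 started at position 43.

43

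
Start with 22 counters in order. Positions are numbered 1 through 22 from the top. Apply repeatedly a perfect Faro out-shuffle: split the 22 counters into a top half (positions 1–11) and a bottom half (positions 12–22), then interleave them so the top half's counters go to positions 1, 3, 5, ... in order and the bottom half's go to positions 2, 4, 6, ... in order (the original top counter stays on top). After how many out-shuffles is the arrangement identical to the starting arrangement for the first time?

6

The out-shuffle permutes the 22 positions with cycle lengths [1, 1, 2, 3, 3, 6, 6].
Every counter is home exactly when every cycle has completed a whole number of laps, i.e. after lcm(1, 2, 3, 6) = 6 out-shuffles.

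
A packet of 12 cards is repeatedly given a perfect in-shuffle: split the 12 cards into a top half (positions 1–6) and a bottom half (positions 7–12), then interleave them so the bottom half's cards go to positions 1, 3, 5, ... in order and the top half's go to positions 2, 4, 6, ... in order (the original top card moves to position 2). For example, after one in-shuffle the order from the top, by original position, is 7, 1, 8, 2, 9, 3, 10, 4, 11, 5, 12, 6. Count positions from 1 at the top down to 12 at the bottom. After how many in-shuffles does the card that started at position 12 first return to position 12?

12

Follow position 12 under repeated in-shuffles:
12 → 11 → 9 → 5 → 10 → 7 → 1 → 2 → 4 → 8 → 3 → 6 → 12
It first returns after 12 in-shuffles.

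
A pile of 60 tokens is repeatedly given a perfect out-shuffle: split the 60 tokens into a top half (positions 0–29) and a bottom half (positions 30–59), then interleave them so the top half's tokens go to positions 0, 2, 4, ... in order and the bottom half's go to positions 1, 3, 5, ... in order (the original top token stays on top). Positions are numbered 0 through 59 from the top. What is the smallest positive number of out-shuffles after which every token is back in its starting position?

The out-shuffle permutes the 60 positions with cycle lengths [1, 1, 58].
Every token is home exactly when every cycle has completed a whole number of laps, i.e. after lcm(1, 58) = 58 out-shuffles.

58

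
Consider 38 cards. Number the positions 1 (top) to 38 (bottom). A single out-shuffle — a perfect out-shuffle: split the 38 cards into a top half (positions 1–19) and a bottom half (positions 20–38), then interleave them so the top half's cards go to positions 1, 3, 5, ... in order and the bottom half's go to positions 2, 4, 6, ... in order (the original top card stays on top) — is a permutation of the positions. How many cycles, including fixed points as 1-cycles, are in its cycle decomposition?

Trace each unvisited position around until it returns:
(1) (2 3 5 9 17 33 ... len 36) (38)
3 cycles in total.

3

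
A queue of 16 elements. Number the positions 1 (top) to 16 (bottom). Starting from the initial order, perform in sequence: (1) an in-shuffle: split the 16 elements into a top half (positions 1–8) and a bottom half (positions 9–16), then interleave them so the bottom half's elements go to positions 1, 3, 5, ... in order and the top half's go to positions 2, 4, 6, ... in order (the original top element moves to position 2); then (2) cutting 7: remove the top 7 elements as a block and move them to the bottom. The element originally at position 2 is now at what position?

Track the element from position 2 forward through each operation:
  after op 1 (in-shuffle): 2 → 4
  after op 2 (cut 7): 4 → 13

13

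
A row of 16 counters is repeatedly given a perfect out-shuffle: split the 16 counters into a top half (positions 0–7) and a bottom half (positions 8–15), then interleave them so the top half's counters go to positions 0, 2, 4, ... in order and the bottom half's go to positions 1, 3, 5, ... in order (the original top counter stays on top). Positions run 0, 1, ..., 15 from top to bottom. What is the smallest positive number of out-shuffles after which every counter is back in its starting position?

The out-shuffle permutes the 16 positions with cycle lengths [1, 1, 2, 4, 4, 4].
Every counter is home exactly when every cycle has completed a whole number of laps, i.e. after lcm(1, 2, 4) = 4 out-shuffles.

4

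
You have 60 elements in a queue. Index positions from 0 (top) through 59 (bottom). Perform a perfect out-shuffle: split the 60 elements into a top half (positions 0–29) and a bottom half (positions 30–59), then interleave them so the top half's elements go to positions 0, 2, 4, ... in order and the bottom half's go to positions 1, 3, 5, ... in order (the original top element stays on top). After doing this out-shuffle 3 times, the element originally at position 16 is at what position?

10

Track the element's position through each out-shuffle:
16 → 32 → 5 → 10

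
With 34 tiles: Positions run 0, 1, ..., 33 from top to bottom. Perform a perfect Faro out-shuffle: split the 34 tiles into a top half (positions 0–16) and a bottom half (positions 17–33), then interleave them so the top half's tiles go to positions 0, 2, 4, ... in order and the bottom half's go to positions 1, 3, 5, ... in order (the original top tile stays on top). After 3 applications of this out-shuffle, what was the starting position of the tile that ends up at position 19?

23

Work backwards from position 19, undoing one out-shuffle at a time:
19 ← 26 ← 13 ← 23
So the tile now at position 19 started at position 23.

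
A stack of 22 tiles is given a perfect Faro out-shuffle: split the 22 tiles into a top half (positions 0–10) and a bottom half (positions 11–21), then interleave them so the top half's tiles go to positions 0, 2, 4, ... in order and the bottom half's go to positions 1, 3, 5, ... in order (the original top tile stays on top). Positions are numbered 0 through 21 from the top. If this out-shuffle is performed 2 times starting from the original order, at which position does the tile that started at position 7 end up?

7

Track the tile's position through each out-shuffle:
7 → 14 → 7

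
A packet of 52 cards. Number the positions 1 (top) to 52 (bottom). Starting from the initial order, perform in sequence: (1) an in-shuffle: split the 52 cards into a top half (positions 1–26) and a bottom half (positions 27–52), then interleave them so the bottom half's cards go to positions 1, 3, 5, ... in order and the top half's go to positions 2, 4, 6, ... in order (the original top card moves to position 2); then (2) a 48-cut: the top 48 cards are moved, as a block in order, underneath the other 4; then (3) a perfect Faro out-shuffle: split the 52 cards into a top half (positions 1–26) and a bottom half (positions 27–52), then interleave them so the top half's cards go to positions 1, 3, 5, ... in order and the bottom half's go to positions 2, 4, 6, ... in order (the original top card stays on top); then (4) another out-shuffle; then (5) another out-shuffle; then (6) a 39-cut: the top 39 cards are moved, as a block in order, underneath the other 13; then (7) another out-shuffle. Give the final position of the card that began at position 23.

Track the card from position 23 forward through each operation:
  after op 1 (in-shuffle): 23 → 46
  after op 2 (cut 48): 46 → 50
  after op 3 (out-shuffle): 50 → 48
  after op 4 (out-shuffle): 48 → 44
  after op 5 (out-shuffle): 44 → 36
  after op 6 (cut 39): 36 → 49
  after op 7 (out-shuffle): 49 → 46

46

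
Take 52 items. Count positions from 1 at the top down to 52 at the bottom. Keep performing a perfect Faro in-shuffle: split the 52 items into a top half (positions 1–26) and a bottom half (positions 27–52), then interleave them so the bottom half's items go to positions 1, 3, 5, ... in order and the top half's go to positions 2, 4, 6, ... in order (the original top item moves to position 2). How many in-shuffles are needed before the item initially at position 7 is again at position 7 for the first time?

Follow position 7 under repeated in-shuffles:
7 → 14 → 28 → 3 → 6 → 12 → 24 → 48 → ... → 7 (length 52)
It first returns after 52 in-shuffles.

52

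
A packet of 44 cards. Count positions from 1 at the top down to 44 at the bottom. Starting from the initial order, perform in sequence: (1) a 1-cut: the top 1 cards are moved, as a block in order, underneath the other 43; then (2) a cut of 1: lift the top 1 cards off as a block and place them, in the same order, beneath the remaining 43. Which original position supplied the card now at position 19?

21

Undo the operations in reverse order, starting from position 19:
  undo op 2 (cut 1): 19 ← 20
  undo op 1 (cut 1): 20 ← 21
So the card at position 19 came from original position 21.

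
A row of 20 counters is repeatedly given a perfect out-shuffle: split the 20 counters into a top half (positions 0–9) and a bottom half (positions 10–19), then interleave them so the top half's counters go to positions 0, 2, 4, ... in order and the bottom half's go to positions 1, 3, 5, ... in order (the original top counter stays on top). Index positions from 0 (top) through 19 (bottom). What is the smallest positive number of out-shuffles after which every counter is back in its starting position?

The out-shuffle permutes the 20 positions with cycle lengths [1, 1, 18].
Every counter is home exactly when every cycle has completed a whole number of laps, i.e. after lcm(1, 18) = 18 out-shuffles.

18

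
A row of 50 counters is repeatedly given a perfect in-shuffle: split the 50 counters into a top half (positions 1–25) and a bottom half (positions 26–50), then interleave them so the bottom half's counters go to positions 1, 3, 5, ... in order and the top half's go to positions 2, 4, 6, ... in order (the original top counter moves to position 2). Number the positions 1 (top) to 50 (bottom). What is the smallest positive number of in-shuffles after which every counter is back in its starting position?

8

The in-shuffle permutes the 50 positions with cycle lengths [2, 8, 8, 8, 8, 8, 8].
Every counter is home exactly when every cycle has completed a whole number of laps, i.e. after lcm(2, 8) = 8 in-shuffles.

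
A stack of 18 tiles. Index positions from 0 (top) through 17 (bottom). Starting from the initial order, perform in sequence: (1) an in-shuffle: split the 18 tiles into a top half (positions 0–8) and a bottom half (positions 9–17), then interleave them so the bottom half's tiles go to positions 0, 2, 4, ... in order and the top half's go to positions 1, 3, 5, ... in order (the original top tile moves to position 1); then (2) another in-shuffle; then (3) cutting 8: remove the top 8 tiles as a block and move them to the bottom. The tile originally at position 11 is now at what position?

1

Track the tile from position 11 forward through each operation:
  after op 1 (in-shuffle): 11 → 4
  after op 2 (in-shuffle): 4 → 9
  after op 3 (cut 8): 9 → 1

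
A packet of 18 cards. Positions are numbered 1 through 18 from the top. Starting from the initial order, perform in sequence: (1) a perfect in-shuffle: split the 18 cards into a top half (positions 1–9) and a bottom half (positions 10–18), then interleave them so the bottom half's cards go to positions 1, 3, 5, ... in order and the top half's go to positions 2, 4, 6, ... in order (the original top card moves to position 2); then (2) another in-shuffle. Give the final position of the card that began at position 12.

Track the card from position 12 forward through each operation:
  after op 1 (in-shuffle): 12 → 5
  after op 2 (in-shuffle): 5 → 10

10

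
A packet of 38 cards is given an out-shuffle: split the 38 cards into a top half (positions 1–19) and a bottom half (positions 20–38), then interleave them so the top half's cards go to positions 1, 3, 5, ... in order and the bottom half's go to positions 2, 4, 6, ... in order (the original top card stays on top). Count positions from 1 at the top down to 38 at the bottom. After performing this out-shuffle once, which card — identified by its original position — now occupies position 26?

Work backwards from position 26, undoing one out-shuffle at a time:
26 ← 32
So the card now at position 26 started at position 32.

32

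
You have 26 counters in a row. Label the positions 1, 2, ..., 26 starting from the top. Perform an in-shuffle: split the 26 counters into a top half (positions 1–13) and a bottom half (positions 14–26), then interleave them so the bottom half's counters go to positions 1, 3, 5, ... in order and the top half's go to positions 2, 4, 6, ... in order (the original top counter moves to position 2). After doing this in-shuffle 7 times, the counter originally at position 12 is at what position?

Track the counter's position through each in-shuffle:
12 → 24 → 21 → 15 → 3 → 6 → 12 → 24

24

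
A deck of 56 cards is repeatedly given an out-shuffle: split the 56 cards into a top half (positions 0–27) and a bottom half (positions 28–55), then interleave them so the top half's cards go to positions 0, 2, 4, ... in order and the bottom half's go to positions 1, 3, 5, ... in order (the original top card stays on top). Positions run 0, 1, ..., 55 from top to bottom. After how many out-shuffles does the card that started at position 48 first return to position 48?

20

Follow position 48 under repeated out-shuffles:
48 → 41 → 27 → 54 → 53 → 51 → 47 → 39 → 23 → 46 → 37 → 19 → 38 → 21 → 42 → 29 → 3 → 6 → 12 → 24 → 48
It first returns after 20 out-shuffles.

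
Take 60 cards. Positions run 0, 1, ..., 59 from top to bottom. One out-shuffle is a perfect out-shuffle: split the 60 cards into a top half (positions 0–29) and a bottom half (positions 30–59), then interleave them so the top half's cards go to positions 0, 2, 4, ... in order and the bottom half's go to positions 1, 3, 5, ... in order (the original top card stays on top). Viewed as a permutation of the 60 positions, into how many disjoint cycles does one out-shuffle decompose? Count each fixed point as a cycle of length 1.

3

Trace each unvisited position around until it returns:
(0) (1 2 4 8 16 32 ... len 58) (59)
3 cycles in total.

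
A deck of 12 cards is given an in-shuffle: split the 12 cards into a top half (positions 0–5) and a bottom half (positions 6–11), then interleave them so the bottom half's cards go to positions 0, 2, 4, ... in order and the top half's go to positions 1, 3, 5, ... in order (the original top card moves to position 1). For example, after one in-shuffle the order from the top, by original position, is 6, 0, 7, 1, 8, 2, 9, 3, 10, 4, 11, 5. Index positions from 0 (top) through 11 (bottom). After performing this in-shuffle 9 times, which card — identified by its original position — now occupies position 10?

9

Work backwards from position 10, undoing one in-shuffle at a time:
10 ← 11 ← 5 ← 2 ← 7 ← 3 ← 1 ← 0 ← 6 ← 9
So the card now at position 10 started at position 9.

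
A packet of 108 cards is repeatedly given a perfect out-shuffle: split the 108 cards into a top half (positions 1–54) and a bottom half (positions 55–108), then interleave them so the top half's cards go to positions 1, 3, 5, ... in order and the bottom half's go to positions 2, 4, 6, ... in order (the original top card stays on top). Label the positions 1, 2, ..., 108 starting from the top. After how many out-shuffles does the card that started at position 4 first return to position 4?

106

Follow position 4 under repeated out-shuffles:
4 → 7 → 13 → 25 → 49 → 97 → 86 → 64 → ... → 4 (length 106)
It first returns after 106 out-shuffles.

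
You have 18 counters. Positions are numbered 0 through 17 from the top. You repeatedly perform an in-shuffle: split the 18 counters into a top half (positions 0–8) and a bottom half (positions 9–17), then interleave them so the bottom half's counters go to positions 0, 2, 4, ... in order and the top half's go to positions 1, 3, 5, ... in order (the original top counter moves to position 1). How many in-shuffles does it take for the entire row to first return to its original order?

The in-shuffle permutes the 18 positions with cycle lengths [18].
Every counter is home exactly when every cycle has completed a whole number of laps, i.e. after lcm(18) = 18 in-shuffles.

18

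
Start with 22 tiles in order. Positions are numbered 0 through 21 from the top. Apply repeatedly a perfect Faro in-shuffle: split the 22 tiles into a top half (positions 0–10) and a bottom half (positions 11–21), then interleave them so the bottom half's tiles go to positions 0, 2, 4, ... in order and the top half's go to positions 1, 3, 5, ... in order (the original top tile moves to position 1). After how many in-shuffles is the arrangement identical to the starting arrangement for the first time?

11

The in-shuffle permutes the 22 positions with cycle lengths [11, 11].
Every tile is home exactly when every cycle has completed a whole number of laps, i.e. after lcm(11) = 11 in-shuffles.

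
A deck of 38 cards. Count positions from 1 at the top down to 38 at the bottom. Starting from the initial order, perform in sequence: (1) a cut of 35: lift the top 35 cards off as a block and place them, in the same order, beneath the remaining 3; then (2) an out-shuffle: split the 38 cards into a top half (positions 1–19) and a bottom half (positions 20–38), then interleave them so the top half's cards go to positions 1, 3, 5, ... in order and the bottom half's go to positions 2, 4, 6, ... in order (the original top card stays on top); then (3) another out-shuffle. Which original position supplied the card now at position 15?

Undo the operations in reverse order, starting from position 15:
  undo op 3 (out-shuffle, from top half): 15 ← 8
  undo op 2 (out-shuffle, from bottom half): 8 ← 23
  undo op 1 (cut 35): 23 ← 20
So the card at position 15 came from original position 20.

20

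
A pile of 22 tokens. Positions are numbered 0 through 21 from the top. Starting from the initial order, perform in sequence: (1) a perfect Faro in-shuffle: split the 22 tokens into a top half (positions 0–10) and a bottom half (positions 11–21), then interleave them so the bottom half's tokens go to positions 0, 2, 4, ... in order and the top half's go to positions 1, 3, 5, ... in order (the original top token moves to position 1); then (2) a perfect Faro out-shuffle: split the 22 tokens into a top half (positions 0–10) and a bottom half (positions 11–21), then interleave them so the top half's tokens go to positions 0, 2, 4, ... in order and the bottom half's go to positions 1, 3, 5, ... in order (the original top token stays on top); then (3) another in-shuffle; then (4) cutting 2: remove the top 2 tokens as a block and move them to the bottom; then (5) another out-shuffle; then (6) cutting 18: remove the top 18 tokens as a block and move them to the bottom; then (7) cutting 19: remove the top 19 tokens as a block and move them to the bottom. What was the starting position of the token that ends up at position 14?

Undo the operations in reverse order, starting from position 14:
  undo op 7 (cut 19): 14 ← 11
  undo op 6 (cut 18): 11 ← 7
  undo op 5 (out-shuffle, from bottom half): 7 ← 14
  undo op 4 (cut 2): 14 ← 16
  undo op 3 (in-shuffle, from bottom half): 16 ← 19
  undo op 2 (out-shuffle, from bottom half): 19 ← 20
  undo op 1 (in-shuffle, from bottom half): 20 ← 21
So the token at position 14 came from original position 21.

21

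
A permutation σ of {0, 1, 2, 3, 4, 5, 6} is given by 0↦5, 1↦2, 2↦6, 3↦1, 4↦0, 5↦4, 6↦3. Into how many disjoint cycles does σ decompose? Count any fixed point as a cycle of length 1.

Cycle decomposition: (0 5 4) (1 2 6 3).
2 cycles.

2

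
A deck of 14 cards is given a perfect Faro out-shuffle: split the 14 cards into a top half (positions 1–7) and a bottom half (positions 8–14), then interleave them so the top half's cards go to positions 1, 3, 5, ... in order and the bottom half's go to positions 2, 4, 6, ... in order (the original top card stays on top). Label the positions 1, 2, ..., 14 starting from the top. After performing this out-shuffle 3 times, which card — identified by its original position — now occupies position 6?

13

Work backwards from position 6, undoing one out-shuffle at a time:
6 ← 10 ← 12 ← 13
So the card now at position 6 started at position 13.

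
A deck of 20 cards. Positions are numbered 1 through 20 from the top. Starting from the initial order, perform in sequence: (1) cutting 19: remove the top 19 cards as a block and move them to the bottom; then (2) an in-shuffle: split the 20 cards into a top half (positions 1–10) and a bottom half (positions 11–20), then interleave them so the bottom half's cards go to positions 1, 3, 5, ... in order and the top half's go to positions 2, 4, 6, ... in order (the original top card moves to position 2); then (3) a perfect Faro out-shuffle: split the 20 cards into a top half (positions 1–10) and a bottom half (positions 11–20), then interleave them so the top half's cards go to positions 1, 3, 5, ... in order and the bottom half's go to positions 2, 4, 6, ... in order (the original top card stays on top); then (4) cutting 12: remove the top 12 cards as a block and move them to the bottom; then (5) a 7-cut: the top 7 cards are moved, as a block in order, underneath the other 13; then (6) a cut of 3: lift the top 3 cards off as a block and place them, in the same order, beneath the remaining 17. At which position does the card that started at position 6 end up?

Track the card from position 6 forward through each operation:
  after op 1 (cut 19): 6 → 7
  after op 2 (in-shuffle): 7 → 14
  after op 3 (out-shuffle): 14 → 8
  after op 4 (cut 12): 8 → 16
  after op 5 (cut 7): 16 → 9
  after op 6 (cut 3): 9 → 6

6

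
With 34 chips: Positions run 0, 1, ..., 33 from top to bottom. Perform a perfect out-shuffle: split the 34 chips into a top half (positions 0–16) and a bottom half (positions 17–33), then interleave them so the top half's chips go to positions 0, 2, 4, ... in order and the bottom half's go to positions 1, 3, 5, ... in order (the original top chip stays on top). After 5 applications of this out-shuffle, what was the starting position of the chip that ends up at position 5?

Work backwards from position 5, undoing one out-shuffle at a time:
5 ← 19 ← 26 ← 13 ← 23 ← 28
So the chip now at position 5 started at position 28.

28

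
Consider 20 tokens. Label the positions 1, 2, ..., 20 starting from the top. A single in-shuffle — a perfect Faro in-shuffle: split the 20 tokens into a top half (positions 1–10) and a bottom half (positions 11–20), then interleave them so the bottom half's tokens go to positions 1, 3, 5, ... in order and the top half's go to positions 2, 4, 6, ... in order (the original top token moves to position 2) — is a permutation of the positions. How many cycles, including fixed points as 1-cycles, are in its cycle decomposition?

Trace each unvisited position around until it returns:
(1 2 4 8 16 11) (3 6 12) (5 10 20 19 17 13) (7 14) (9 18 15)
5 cycles in total.

5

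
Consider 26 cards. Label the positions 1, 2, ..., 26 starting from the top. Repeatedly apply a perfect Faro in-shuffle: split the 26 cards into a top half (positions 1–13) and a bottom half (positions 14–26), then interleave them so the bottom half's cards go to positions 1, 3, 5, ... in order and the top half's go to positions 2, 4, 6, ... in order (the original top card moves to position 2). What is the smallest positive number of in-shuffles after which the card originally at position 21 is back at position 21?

6

Follow position 21 under repeated in-shuffles:
21 → 15 → 3 → 6 → 12 → 24 → 21
It first returns after 6 in-shuffles.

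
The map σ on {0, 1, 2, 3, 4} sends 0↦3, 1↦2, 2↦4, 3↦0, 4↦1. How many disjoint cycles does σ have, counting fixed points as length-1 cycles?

Cycle decomposition: (0 3) (1 2 4).
2 cycles.

2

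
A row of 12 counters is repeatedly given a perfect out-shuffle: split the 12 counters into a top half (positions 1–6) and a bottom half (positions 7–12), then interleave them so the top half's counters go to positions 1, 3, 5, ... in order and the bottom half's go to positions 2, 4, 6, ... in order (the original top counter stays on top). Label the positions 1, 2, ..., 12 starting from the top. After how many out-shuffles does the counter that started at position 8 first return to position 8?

Follow position 8 under repeated out-shuffles:
8 → 4 → 7 → 2 → 3 → 5 → 9 → 6 → 11 → 10 → 8
It first returns after 10 out-shuffles.

10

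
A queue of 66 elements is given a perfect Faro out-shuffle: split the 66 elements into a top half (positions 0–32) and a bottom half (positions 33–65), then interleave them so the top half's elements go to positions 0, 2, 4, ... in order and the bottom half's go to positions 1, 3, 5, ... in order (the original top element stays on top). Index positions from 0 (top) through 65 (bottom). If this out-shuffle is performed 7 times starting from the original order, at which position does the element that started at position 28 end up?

Track the element's position through each out-shuffle:
28 → 56 → 47 → 29 → 58 → 51 → 37 → 9

9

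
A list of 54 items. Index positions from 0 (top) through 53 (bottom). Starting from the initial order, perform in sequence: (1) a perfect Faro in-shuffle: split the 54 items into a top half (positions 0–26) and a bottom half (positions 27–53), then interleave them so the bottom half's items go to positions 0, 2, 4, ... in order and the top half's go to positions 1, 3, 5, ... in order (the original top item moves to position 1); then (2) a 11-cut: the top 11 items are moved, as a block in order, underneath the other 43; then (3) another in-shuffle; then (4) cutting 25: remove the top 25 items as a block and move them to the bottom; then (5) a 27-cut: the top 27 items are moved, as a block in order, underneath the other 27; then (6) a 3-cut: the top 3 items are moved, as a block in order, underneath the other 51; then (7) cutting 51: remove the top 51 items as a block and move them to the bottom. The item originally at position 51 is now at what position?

22

Track the item from position 51 forward through each operation:
  after op 1 (in-shuffle): 51 → 48
  after op 2 (cut 11): 48 → 37
  after op 3 (in-shuffle): 37 → 20
  after op 4 (cut 25): 20 → 49
  after op 5 (cut 27): 49 → 22
  after op 6 (cut 3): 22 → 19
  after op 7 (cut 51): 19 → 22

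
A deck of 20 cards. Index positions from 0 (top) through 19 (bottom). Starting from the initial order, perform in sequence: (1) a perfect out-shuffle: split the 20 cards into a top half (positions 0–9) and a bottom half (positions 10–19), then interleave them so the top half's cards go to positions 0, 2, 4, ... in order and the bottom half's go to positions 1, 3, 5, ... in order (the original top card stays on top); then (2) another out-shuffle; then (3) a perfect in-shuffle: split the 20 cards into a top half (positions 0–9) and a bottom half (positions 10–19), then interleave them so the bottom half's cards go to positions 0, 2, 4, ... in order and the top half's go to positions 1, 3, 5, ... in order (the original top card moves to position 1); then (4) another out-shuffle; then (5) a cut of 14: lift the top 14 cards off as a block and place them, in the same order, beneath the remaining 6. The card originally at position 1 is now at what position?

4

Track the card from position 1 forward through each operation:
  after op 1 (out-shuffle): 1 → 2
  after op 2 (out-shuffle): 2 → 4
  after op 3 (in-shuffle): 4 → 9
  after op 4 (out-shuffle): 9 → 18
  after op 5 (cut 14): 18 → 4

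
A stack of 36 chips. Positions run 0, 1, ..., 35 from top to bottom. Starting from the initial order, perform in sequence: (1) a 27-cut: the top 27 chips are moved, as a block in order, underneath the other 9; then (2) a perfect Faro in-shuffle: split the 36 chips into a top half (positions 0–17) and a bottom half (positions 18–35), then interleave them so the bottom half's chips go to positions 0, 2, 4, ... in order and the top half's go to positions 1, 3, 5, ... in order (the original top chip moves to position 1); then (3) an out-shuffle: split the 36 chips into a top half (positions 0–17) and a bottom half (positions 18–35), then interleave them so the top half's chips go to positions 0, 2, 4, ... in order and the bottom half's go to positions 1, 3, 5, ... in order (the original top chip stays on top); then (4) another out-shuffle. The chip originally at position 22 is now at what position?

34

Track the chip from position 22 forward through each operation:
  after op 1 (cut 27): 22 → 31
  after op 2 (in-shuffle): 31 → 26
  after op 3 (out-shuffle): 26 → 17
  after op 4 (out-shuffle): 17 → 34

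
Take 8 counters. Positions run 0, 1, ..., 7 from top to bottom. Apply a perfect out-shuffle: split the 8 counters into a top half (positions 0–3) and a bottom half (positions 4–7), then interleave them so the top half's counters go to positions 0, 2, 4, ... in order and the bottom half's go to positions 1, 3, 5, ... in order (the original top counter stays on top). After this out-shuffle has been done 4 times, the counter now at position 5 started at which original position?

6

Work backwards from position 5, undoing one out-shuffle at a time:
5 ← 6 ← 3 ← 5 ← 6
So the counter now at position 5 started at position 6.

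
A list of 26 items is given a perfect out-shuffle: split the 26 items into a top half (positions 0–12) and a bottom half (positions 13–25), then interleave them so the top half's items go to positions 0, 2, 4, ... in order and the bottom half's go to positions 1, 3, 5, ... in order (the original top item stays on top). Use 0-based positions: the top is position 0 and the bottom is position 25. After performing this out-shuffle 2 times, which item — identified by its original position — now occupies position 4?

1

Work backwards from position 4, undoing one out-shuffle at a time:
4 ← 2 ← 1
So the item now at position 4 started at position 1.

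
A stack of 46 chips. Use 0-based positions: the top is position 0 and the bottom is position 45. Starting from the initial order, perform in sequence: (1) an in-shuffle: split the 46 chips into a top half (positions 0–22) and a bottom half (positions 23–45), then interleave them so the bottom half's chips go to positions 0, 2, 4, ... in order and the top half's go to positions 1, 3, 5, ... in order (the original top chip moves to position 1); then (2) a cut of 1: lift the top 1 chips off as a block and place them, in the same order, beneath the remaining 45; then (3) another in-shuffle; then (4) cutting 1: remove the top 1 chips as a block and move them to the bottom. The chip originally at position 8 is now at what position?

32

Track the chip from position 8 forward through each operation:
  after op 1 (in-shuffle): 8 → 17
  after op 2 (cut 1): 17 → 16
  after op 3 (in-shuffle): 16 → 33
  after op 4 (cut 1): 33 → 32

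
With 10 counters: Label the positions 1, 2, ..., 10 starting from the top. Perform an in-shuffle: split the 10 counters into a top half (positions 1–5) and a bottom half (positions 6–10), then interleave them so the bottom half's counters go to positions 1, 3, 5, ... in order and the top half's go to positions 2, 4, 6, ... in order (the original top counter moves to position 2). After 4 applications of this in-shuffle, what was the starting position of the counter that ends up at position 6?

10

Work backwards from position 6, undoing one in-shuffle at a time:
6 ← 3 ← 7 ← 9 ← 10
So the counter now at position 6 started at position 10.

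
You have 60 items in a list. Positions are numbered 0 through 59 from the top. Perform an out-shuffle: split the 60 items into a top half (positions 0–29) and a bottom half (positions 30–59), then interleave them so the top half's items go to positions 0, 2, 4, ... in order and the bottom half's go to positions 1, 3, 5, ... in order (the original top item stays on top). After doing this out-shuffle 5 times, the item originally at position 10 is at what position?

Track the item's position through each out-shuffle:
10 → 20 → 40 → 21 → 42 → 25

25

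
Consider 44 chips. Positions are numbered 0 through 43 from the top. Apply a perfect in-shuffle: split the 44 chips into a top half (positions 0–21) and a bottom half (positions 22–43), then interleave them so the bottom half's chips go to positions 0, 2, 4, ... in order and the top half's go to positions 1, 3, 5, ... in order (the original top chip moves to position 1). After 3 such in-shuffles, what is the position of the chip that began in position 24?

Track the chip's position through each in-shuffle:
24 → 4 → 9 → 19

19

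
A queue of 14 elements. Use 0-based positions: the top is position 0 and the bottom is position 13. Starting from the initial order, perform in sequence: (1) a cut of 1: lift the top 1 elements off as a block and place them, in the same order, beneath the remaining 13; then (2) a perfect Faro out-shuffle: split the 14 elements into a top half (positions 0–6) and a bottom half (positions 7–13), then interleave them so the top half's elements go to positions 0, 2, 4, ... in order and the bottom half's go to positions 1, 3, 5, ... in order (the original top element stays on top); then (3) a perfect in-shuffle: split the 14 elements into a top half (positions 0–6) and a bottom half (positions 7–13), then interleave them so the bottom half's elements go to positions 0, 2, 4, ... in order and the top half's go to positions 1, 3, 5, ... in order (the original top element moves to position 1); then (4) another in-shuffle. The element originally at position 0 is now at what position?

Track the element from position 0 forward through each operation:
  after op 1 (cut 1): 0 → 13
  after op 2 (out-shuffle): 13 → 13
  after op 3 (in-shuffle): 13 → 12
  after op 4 (in-shuffle): 12 → 10

10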